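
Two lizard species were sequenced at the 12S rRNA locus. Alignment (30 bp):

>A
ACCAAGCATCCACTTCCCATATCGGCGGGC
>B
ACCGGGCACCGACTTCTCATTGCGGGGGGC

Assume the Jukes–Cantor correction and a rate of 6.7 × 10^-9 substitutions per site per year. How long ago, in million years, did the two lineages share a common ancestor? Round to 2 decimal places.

24.59

The sequences differ at 8 of 30 sites (4, 5, 9, 11, 17, 21, 22, 26), so p = 8/30 ≈ 0.266667.
d = −(3/4) ln(1 − 4p/3) = −0.75 ln(1 − 0.355556) = −0.75 ln(0.644444)
  = −0.75 × (-0.439367) = 0.329525 substitutions/site.
Under a molecular clock d = 2μt, so t = d/(2μ) = 0.329525 / (2 × 6.7 × 10^-9) = 24.59 million years.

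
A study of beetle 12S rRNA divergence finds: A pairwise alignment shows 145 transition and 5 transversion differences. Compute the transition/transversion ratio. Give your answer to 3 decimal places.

29.000

R = 145/5 = 29.000.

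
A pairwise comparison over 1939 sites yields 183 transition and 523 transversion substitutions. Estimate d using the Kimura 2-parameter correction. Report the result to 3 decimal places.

0.501

P = 183/1939 ≈ 0.094379 and Q = 523/1939 ≈ 0.269727.
Under the Kimura two-parameter model, d = −½ ln(1 − 2P − Q) − ¼ ln(1 − 2Q).
1 − 2P − Q = 0.541515, giving −½ ln(0.541515) = 0.306692.
1 − 2Q = 0.460546, giving −¼ ln(0.460546) = 0.193836.
d = 0.306692 + 0.193836 = 0.500528.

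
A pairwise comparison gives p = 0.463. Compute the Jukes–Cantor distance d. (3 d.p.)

d = −(3/4) ln(1 − 4p/3) = −0.75 ln(1 − 0.617333) = −0.75 ln(0.382667)
  = −0.75 × (-0.960590) = 0.720443 substitutions/site.

0.720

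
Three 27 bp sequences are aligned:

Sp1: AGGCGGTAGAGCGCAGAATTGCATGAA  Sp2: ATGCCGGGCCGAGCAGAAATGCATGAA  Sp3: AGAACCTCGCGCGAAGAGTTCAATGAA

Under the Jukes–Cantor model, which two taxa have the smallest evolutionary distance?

Sp1–Sp2: 8/27 differ, p = 0.296, d = 0.377.
Sp1–Sp3: 10/27 differ, p = 0.370, d = 0.511.
Sp2–Sp3: 13/27 differ, p = 0.481, d = 0.770.
The smallest distance is between Sp1 and Sp2.

Sp1 and Sp2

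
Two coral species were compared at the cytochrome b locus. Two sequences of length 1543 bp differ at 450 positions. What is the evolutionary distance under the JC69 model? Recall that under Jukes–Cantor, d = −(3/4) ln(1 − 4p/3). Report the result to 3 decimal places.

p = 450/1543 ≈ 0.29164.
d = −(3/4) ln(1 − 4p/3) = −0.75 ln(1 − 0.388853) = −0.75 ln(0.611147)
  = −0.75 × (-0.492418) = 0.369314 substitutions/site.

0.369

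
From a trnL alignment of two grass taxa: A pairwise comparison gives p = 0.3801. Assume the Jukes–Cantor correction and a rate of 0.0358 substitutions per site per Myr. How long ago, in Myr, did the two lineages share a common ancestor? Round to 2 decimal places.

7.40

d = −(3/4) ln(1 − 4p/3) = −0.75 ln(1 − 0.5068) = −0.75 ln(0.4932)
  = −0.75 × (-0.706841) = 0.530131 substitutions/site.
Under a molecular clock d = 2μt, so t = d/(2μ) = 0.530131 / (2 × 0.0358) = 7.40 Myr.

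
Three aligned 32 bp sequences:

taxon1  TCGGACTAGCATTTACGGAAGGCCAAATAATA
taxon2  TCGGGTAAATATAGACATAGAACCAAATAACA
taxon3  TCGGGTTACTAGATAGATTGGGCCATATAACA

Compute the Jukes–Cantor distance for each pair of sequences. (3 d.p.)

d(taxon1,taxon2) = 0.585, d(taxon1,taxon3) = 0.585, d(taxon2,taxon3) = 0.353

taxon1–taxon2: 13/32 sites differ → p = 0.40625, d = −0.75 ln(1 − 0.541667) = 0.585119 ≈ 0.585.
taxon1–taxon3: 13/32 sites differ → p = 0.40625, d = −0.75 ln(1 − 0.541667) = 0.585119 ≈ 0.585.
taxon2–taxon3: 9/32 sites differ → p = 0.28125, d = −0.75 ln(1 − 0.375) = 0.352503 ≈ 0.353.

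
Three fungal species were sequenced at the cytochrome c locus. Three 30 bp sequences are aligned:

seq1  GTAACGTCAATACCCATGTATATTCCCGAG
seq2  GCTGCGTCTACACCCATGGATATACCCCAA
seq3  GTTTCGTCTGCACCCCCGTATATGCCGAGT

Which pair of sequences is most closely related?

seq1 and seq2

seq1–seq2: 9/30 differ, p = 0.300, d = 0.383.
seq1–seq3: 12/30 differ, p = 0.400, d = 0.572.
seq2–seq3: 11/30 differ, p = 0.367, d = 0.503.
The smallest distance is between seq1 and seq2.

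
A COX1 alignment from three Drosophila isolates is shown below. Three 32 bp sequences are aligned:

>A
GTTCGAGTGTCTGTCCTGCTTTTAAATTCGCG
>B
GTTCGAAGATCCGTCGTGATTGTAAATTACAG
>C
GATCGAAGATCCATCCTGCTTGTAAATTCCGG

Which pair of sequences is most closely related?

B and C

A–B: 10/32 differ, p = 0.313, d = 0.404.
A–C: 9/32 differ, p = 0.281, d = 0.353.
B–C: 6/32 differ, p = 0.188, d = 0.216.
The smallest distance is between B and C.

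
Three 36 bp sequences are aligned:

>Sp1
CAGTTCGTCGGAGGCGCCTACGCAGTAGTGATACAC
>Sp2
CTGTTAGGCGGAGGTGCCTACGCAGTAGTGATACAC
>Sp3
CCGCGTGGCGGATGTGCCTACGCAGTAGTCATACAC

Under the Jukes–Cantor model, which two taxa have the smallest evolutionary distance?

Sp1–Sp2: 4/36 differ, p = 0.111, d = 0.120.
Sp1–Sp3: 8/36 differ, p = 0.222, d = 0.264.
Sp2–Sp3: 6/36 differ, p = 0.167, d = 0.188.
The smallest distance is between Sp1 and Sp2.

Sp1 and Sp2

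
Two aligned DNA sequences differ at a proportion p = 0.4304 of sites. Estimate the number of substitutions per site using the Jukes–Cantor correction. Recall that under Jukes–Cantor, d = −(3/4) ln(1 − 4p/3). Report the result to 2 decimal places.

d = −(3/4) ln(1 − 4p/3) = −0.75 ln(1 − 0.573867) = −0.75 ln(0.426133)
  = −0.75 × (-0.853004) = 0.639753 substitutions/site.

0.64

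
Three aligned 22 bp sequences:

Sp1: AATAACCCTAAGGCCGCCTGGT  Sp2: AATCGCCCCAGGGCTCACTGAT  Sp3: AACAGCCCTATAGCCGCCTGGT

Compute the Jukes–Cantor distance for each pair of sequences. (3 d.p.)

Sp1–Sp2: 8/22 sites differ → p ≈ 0.363636, d = −0.75 ln(1 − 0.484848) = 0.497470 ≈ 0.497.
Sp1–Sp3: 4/22 sites differ → p ≈ 0.181818, d = −0.75 ln(1 − 0.242424) = 0.208224 ≈ 0.208.
Sp2–Sp3: 9/22 sites differ → p ≈ 0.409091, d = −0.75 ln(1 − 0.545455) = 0.591344 ≈ 0.591.

d(Sp1,Sp2) = 0.497, d(Sp1,Sp3) = 0.208, d(Sp2,Sp3) = 0.591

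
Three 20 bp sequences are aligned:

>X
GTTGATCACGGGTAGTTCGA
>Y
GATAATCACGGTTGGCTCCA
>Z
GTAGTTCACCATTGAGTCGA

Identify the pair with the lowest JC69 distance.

X–Y: 6/20 differ, p = 0.300, d = 0.383.
X–Z: 8/20 differ, p = 0.400, d = 0.572.
Y–Z: 9/20 differ, p = 0.450, d = 0.687.
The smallest distance is between X and Y.

X and Y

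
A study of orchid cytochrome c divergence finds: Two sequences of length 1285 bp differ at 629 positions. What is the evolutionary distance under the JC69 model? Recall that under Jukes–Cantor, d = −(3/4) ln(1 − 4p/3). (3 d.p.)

0.793

p = 629/1285 ≈ 0.489494.
d = −(3/4) ln(1 − 4p/3) = −0.75 ln(1 − 0.652659) = −0.75 ln(0.347341)
  = −0.75 × (-1.057448) = 0.793086 substitutions/site.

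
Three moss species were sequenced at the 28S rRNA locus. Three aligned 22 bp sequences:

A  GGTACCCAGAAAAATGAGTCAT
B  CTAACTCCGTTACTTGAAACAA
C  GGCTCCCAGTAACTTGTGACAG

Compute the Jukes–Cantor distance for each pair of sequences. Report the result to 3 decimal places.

d(A,B) = 0.974, d(A,C) = 0.497, d(B,C) = 0.699

A–B: 12/22 sites differ → p ≈ 0.545455, d = −0.75 ln(1 − 0.727273) = 0.974463 ≈ 0.974.
A–C: 8/22 sites differ → p ≈ 0.363636, d = −0.75 ln(1 − 0.484848) = 0.497470 ≈ 0.497.
B–C: 10/22 sites differ → p ≈ 0.454545, d = −0.75 ln(1 − 0.60606) = 0.698667 ≈ 0.699.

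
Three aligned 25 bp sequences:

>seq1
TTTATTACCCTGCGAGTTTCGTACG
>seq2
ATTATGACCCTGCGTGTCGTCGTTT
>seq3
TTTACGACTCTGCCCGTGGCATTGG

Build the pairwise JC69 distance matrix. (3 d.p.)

seq1–seq2: 11/25 sites differ → p = 0.44, d = −0.75 ln(1 − 0.586667) = 0.662626 ≈ 0.663.
seq1–seq3: 10/25 sites differ → p = 0.4, d = −0.75 ln(1 − 0.533333) = 0.571605 ≈ 0.572.
seq2–seq3: 11/25 sites differ → p = 0.44, d = −0.75 ln(1 − 0.586667) = 0.662626 ≈ 0.663.

d(seq1,seq2) = 0.663, d(seq1,seq3) = 0.572, d(seq2,seq3) = 0.663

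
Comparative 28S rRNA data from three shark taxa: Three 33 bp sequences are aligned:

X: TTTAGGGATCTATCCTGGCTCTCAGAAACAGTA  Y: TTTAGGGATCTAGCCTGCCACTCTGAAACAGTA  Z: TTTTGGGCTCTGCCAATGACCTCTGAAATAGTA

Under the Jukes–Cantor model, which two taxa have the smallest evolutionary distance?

X–Y: 4/33 differ, p = 0.121, d = 0.132.
X–Z: 11/33 differ, p = 0.333, d = 0.441.
Y–Z: 11/33 differ, p = 0.333, d = 0.441.
The smallest distance is between X and Y.

X and Y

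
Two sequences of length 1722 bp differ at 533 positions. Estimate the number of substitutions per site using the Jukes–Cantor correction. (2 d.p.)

0.40

p = 533/1722 ≈ 0.309524.
d = −(3/4) ln(1 − 4p/3) = −0.75 ln(1 − 0.412699) = −0.75 ln(0.587301)
  = −0.75 × (-0.532218) = 0.399164 substitutions/site.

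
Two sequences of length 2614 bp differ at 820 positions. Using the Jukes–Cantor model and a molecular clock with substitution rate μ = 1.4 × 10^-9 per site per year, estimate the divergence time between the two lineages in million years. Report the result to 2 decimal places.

p = 820/2614 ≈ 0.313695.
d = −(3/4) ln(1 − 4p/3) = −0.75 ln(1 − 0.41826) = −0.75 ln(0.58174)
  = −0.75 × (-0.541732) = 0.406299 substitutions/site.
Under a molecular clock d = 2μt, so t = d/(2μ) = 0.406299 / (2 × 1.4 × 10^-9) = 145.11 million years.

145.11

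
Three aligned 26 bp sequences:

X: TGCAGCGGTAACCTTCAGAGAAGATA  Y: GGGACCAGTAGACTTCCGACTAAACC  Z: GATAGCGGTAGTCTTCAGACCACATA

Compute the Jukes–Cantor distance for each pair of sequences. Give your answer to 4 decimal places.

d(X,Y) = 0.7166, d(X,Z) = 0.3961, d(Y,Z) = 0.5393

X–Y: 12/26 sites differ → p ≈ 0.461538, d = −0.75 ln(1 − 0.615384) = 0.716632 ≈ 0.7166.
X–Z: 8/26 sites differ → p ≈ 0.307692, d = −0.75 ln(1 − 0.410256) = 0.396050 ≈ 0.3961.
Y–Z: 10/26 sites differ → p ≈ 0.384615, d = −0.75 ln(1 − 0.51282) = 0.539341 ≈ 0.5393.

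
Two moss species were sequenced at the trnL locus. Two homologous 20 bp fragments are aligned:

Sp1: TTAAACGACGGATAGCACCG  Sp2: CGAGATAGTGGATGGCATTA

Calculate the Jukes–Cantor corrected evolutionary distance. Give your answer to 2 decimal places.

0.99

The sequences differ at 11 of 20 sites, so p = 11/20 = 0.55.
d = −(3/4) ln(1 − 4p/3) = −0.75 ln(1 − 0.733333) = −0.75 ln(0.266667)
  = −0.75 × (-1.321755) = 0.991316 substitutions/site.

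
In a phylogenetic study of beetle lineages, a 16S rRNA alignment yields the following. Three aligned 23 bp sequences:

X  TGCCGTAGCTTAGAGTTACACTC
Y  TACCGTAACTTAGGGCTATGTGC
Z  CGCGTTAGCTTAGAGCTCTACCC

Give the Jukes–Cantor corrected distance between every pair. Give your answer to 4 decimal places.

X–Y: 8/23 sites differ → p ≈ 0.347826, d = −0.75 ln(1 − 0.463768) = 0.467391 ≈ 0.4674.
X–Z: 7/23 sites differ → p ≈ 0.304348, d = −0.75 ln(1 − 0.405797) = 0.390401 ≈ 0.3904.
Y–Z: 10/23 sites differ → p ≈ 0.434783, d = −0.75 ln(1 − 0.579711) = 0.650110 ≈ 0.6501.

d(X,Y) = 0.4674, d(X,Z) = 0.3904, d(Y,Z) = 0.6501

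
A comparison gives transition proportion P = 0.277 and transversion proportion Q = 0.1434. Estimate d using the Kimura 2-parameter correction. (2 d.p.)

Under the Kimura two-parameter model, d = −½ ln(1 − 2P − Q) − ¼ ln(1 − 2Q).
1 − 2P − Q = 0.3026, giving −½ ln(0.3026) = 0.597672.
1 − 2Q = 0.7132, giving −¼ ln(0.7132) = 0.084498.
d = 0.597672 + 0.084498 = 0.682170.

0.68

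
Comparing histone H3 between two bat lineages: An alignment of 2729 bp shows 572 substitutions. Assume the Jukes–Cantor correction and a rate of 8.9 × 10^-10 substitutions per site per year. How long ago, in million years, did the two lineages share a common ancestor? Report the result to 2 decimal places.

138.10

p = 572/2729 ≈ 0.209601.
d = −(3/4) ln(1 − 4p/3) = −0.75 ln(1 − 0.279468) = −0.75 ln(0.720532)
  = −0.75 × (-0.327765) = 0.245824 substitutions/site.
Under a molecular clock d = 2μt, so t = d/(2μ) = 0.245824 / (2 × 8.9 × 10^-10) = 138.10 million years.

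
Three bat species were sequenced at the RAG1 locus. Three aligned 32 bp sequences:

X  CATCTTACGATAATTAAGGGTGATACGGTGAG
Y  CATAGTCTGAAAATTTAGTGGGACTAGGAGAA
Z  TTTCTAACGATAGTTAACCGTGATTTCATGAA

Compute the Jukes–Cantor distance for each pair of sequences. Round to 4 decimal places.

d(X,Y) = 0.5851, d(X,Z) = 0.4598, d(Y,Z) = 1.0397

X–Y: 13/32 sites differ → p = 0.40625, d = −0.75 ln(1 − 0.541667) = 0.585119 ≈ 0.5851.
X–Z: 11/32 sites differ → p = 0.34375, d = −0.75 ln(1 − 0.458333) = 0.459828 ≈ 0.4598.
Y–Z: 18/32 sites differ → p = 0.5625, d = −0.75 ln(1 − 0.75) = 1.039721 ≈ 1.0397.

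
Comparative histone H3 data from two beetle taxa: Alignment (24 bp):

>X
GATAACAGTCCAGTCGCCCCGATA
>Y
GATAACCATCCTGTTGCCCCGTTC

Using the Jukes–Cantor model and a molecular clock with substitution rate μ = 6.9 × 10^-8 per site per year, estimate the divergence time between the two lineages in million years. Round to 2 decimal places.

The sequences differ at 6 of 24 sites (7, 8, 12, 15, 22, 24), so p = 6/24 = 0.25.
d = −(3/4) ln(1 − 4p/3) = −0.75 ln(1 − 0.333333) = −0.75 ln(0.666667)
  = −0.75 × (-0.405465) = 0.304099 substitutions/site.
Under a molecular clock d = 2μt, so t = d/(2μ) = 0.304099 / (2 × 6.9 × 10^-8) = 2.20 million years.

2.20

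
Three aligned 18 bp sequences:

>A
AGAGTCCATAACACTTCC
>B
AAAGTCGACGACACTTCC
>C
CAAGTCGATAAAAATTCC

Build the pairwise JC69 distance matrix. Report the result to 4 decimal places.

A–B: 4/18 sites differ → p ≈ 0.222222, d = −0.75 ln(1 − 0.296296) = 0.263548 ≈ 0.2635.
A–C: 5/18 sites differ → p ≈ 0.277778, d = −0.75 ln(1 − 0.370371) = 0.346968 ≈ 0.3470.
B–C: 5/18 sites differ → p ≈ 0.277778, d = −0.75 ln(1 − 0.370371) = 0.346968 ≈ 0.3470.

d(A,B) = 0.2635, d(A,C) = 0.3470, d(B,C) = 0.3470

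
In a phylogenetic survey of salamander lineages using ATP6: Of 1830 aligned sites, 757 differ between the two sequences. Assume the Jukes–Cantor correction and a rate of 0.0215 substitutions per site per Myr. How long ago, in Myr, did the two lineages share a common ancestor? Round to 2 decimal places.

13.99

p = 757/1830 ≈ 0.413661.
d = −(3/4) ln(1 − 4p/3) = −0.75 ln(1 − 0.551548) = −0.75 ln(0.448452)
  = −0.75 × (-0.801954) = 0.601466 substitutions/site.
Under a molecular clock d = 2μt, so t = d/(2μ) = 0.601466 / (2 × 0.0215) = 13.99 Myr.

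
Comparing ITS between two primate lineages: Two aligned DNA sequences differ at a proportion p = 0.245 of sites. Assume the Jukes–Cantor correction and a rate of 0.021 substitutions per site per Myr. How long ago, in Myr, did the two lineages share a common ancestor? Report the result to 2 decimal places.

d = −(3/4) ln(1 − 4p/3) = −0.75 ln(1 − 0.326667) = −0.75 ln(0.673333)
  = −0.75 × (-0.395515) = 0.296636 substitutions/site.
Under a molecular clock d = 2μt, so t = d/(2μ) = 0.296636 / (2 × 0.021) = 7.06 Myr.

7.06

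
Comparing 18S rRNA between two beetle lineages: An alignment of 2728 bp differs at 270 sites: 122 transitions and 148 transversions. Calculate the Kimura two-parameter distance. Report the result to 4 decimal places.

P = 122/2728 ≈ 0.044721 and Q = 148/2728 ≈ 0.054252.
Under the Kimura two-parameter model, d = −½ ln(1 − 2P − Q) − ¼ ln(1 − 2Q).
1 − 2P − Q = 0.856306, giving −½ ln(0.856306) = 0.077564.
1 − 2Q = 0.891496, giving −¼ ln(0.891496) = 0.028714.
d = 0.077564 + 0.028714 = 0.106278.

0.1063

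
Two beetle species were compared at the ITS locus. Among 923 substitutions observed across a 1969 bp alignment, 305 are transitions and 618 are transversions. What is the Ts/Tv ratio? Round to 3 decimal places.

0.494

R = 305/618 = 0.493527… ≈ 0.494 (to 3 d.p.).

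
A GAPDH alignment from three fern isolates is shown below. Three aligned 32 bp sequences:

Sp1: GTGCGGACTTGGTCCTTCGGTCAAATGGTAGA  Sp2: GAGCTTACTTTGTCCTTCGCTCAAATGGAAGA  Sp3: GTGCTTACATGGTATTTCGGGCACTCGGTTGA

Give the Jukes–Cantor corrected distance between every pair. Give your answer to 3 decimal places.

Sp1–Sp2: 6/32 sites differ → p = 0.1875, d = −0.75 ln(1 − 0.25) = 0.215762 ≈ 0.216.
Sp1–Sp3: 10/32 sites differ → p = 0.3125, d = −0.75 ln(1 − 0.416667) = 0.404248 ≈ 0.404.
Sp2–Sp3: 12/32 sites differ → p = 0.375, d = −0.75 ln(1 − 0.5) = 0.519860 ≈ 0.520.

d(Sp1,Sp2) = 0.216, d(Sp1,Sp3) = 0.404, d(Sp2,Sp3) = 0.520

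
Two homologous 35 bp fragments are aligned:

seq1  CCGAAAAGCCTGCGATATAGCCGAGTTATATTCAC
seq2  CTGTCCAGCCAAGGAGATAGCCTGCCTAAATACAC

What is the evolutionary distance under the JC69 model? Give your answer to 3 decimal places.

0.572

The sequences differ at 14 of 35 sites, so p = 14/35 = 0.4.
d = −(3/4) ln(1 − 4p/3) = −0.75 ln(1 − 0.533333) = −0.75 ln(0.466667)
  = −0.75 × (-0.762139) = 0.571604 substitutions/site.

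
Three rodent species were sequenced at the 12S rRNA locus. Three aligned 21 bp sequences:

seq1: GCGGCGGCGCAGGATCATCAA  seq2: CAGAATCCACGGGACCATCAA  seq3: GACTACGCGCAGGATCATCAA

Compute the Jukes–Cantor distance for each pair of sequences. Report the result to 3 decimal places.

d(seq1,seq2) = 0.635, d(seq1,seq3) = 0.286, d(seq2,seq3) = 0.532

seq1–seq2: 9/21 sites differ → p ≈ 0.428571, d = −0.75 ln(1 − 0.571428) = 0.635472 ≈ 0.635.
seq1–seq3: 5/21 sites differ → p ≈ 0.238095, d = −0.75 ln(1 − 0.31746) = 0.286451 ≈ 0.286.
seq2–seq3: 8/21 sites differ → p ≈ 0.380952, d = −0.75 ln(1 − 0.507936) = 0.531860 ≈ 0.532.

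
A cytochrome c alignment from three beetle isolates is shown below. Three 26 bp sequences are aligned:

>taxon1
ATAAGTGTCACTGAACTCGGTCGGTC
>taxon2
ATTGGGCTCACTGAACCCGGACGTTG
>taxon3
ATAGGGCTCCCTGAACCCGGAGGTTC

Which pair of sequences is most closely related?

taxon1–taxon2: 8/26 differ, p = 0.308, d = 0.396.
taxon1–taxon3: 8/26 differ, p = 0.308, d = 0.396.
taxon2–taxon3: 4/26 differ, p = 0.154, d = 0.172.
The smallest distance is between taxon2 and taxon3.

taxon2 and taxon3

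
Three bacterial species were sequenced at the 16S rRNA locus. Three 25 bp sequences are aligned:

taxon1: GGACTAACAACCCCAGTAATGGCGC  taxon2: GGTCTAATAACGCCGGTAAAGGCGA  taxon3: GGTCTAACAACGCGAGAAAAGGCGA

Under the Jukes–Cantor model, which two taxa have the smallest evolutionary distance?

taxon2 and taxon3

taxon1–taxon2: 6/25 differ, p = 0.240, d = 0.289.
taxon1–taxon3: 6/25 differ, p = 0.240, d = 0.289.
taxon2–taxon3: 4/25 differ, p = 0.160, d = 0.180.
The smallest distance is between taxon2 and taxon3.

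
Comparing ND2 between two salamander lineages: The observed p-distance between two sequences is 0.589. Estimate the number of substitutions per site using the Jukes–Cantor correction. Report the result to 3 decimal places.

1.154

d = −(3/4) ln(1 − 4p/3) = −0.75 ln(1 − 0.785333) = −0.75 ln(0.214667)
  = −0.75 × (-1.538667) = 1.154000 substitutions/site.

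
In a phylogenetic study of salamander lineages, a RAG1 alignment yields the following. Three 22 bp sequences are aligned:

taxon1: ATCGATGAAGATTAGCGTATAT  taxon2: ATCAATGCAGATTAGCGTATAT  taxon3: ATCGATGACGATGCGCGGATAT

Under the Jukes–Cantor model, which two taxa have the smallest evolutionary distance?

taxon1 and taxon2

taxon1–taxon2: 2/22 differ, p = 0.091, d = 0.097.
taxon1–taxon3: 4/22 differ, p = 0.182, d = 0.208.
taxon2–taxon3: 6/22 differ, p = 0.273, d = 0.339.
The smallest distance is between taxon1 and taxon2.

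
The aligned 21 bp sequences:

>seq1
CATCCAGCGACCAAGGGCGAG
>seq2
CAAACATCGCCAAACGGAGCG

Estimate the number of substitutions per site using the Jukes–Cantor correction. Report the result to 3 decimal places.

0.532

The sequences differ at 8 of 21 sites (3, 4, 7, 10, 12, 15, 18, 20), so p = 8/21 ≈ 0.380952.
d = −(3/4) ln(1 − 4p/3) = −0.75 ln(1 − 0.507936) = −0.75 ln(0.492064)
  = −0.75 × (-0.709146) = 0.531860 substitutions/site.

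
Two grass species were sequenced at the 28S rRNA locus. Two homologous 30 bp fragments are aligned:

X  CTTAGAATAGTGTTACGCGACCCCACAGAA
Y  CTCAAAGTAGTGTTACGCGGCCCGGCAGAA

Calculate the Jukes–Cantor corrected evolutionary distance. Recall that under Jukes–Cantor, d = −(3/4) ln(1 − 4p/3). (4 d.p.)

The sequences differ at 6 of 30 sites (3, 5, 7, 20, 24, 25), so p = 6/30 = 0.2.
d = −(3/4) ln(1 − 4p/3) = −0.75 ln(1 − 0.266667) = −0.75 ln(0.733333)
  = −0.75 × (-0.310155) = 0.232616 substitutions/site.

0.2326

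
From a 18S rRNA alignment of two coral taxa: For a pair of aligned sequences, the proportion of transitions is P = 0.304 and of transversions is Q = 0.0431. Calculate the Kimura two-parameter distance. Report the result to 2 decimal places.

0.55

Under the Kimura two-parameter model, d = −½ ln(1 − 2P − Q) − ¼ ln(1 − 2Q).
1 − 2P − Q = 0.3489, giving −½ ln(0.3489) = 0.526485.
1 − 2Q = 0.9138, giving −¼ ln(0.9138) = 0.022536.
d = 0.526485 + 0.022536 = 0.549021.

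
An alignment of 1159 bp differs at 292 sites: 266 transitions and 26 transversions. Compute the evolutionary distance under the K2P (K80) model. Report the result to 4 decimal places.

0.3398

P = 266/1159 ≈ 0.229508 and Q = 26/1159 ≈ 0.022433.
Under the Kimura two-parameter model, d = −½ ln(1 − 2P − Q) − ¼ ln(1 − 2Q).
1 − 2P − Q = 0.518551, giving −½ ln(0.518551) = 0.328358.
1 − 2Q = 0.955134, giving −¼ ln(0.955134) = 0.011476.
d = 0.328358 + 0.011476 = 0.339834.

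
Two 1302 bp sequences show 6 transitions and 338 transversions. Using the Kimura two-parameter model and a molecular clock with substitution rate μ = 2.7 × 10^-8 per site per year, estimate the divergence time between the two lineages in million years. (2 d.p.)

6.29

P = 6/1302 ≈ 0.004608 and Q = 338/1302 ≈ 0.259601.
Under the Kimura two-parameter model, d = −½ ln(1 − 2P − Q) − ¼ ln(1 − 2Q).
1 − 2P − Q = 0.731183, giving −½ ln(0.731183) = 0.156546.
1 − 2Q = 0.480798, giving −¼ ln(0.480798) = 0.183077.
d = 0.156546 + 0.183077 = 0.339623.
Under a molecular clock d = 2μt, so t = d/(2μ) = 0.339623 / (2 × 2.7 × 10^-8) = 6.29 million years.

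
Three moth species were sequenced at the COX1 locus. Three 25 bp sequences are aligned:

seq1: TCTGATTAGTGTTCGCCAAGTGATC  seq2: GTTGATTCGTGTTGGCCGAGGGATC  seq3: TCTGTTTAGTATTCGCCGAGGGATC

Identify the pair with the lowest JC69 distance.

seq1 and seq3

seq1–seq2: 6/25 differ, p = 0.240, d = 0.289.
seq1–seq3: 4/25 differ, p = 0.160, d = 0.180.
seq2–seq3: 6/25 differ, p = 0.240, d = 0.289.
The smallest distance is between seq1 and seq3.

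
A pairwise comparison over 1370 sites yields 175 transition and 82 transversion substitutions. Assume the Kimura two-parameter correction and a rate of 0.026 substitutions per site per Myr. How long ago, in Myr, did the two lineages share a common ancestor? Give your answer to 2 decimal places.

P = 175/1370 ≈ 0.127737 and Q = 82/1370 ≈ 0.059854.
Under the Kimura two-parameter model, d = −½ ln(1 − 2P − Q) − ¼ ln(1 − 2Q).
1 − 2P − Q = 0.684672, giving −½ ln(0.684672) = 0.189408.
1 − 2Q = 0.880292, giving −¼ ln(0.880292) = 0.031875.
d = 0.189408 + 0.031875 = 0.221283.
Under a molecular clock d = 2μt, so t = d/(2μ) = 0.221283 / (2 × 0.026) = 4.26 Myr.

4.26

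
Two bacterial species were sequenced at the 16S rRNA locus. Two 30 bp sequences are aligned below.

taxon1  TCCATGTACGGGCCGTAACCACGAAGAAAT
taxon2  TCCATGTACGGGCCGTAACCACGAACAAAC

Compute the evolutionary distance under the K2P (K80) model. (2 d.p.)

0.07

Of 30 sites, 1 differences are transitions and 1 are transversions, so P = 1/30 ≈ 0.033333 and Q = 1/30 ≈ 0.033333.
Under the Kimura two-parameter model, d = −½ ln(1 − 2P − Q) − ¼ ln(1 − 2Q).
1 − 2P − Q = 0.900001, giving −½ ln(0.900001) = 0.052680.
1 − 2Q = 0.933334, giving −¼ ln(0.933334) = 0.017248.
d = 0.052680 + 0.017248 = 0.069928.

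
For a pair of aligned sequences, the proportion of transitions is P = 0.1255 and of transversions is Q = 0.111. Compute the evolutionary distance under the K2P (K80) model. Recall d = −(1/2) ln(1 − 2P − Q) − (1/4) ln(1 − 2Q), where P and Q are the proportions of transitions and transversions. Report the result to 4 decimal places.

Under the Kimura two-parameter model, d = −½ ln(1 − 2P − Q) − ¼ ln(1 − 2Q).
1 − 2P − Q = 0.638, giving −½ ln(0.638) = 0.224708.
1 − 2Q = 0.778, giving −¼ ln(0.778) = 0.062757.
d = 0.224708 + 0.062757 = 0.287465.

0.2875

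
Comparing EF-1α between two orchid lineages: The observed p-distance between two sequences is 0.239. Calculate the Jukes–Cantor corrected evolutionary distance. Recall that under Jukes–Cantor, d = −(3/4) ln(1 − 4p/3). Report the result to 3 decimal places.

d = −(3/4) ln(1 − 4p/3) = −0.75 ln(1 − 0.318667) = −0.75 ln(0.681333)
  = −0.75 × (-0.383704) = 0.287778 substitutions/site.

0.288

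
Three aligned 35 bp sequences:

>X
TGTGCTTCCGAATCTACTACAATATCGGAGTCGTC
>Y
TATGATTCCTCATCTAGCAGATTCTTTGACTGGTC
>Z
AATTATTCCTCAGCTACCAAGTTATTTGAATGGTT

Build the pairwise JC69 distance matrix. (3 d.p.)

X–Y: 13/35 sites differ → p ≈ 0.371429, d = −0.75 ln(1 − 0.495239) = 0.512753 ≈ 0.513.
X–Z: 16/35 sites differ → p ≈ 0.457143, d = −0.75 ln(1 − 0.609524) = 0.705292 ≈ 0.705.
Y–Z: 9/35 sites differ → p ≈ 0.257143, d = −0.75 ln(1 − 0.342857) = 0.314890 ≈ 0.315.

d(X,Y) = 0.513, d(X,Z) = 0.705, d(Y,Z) = 0.315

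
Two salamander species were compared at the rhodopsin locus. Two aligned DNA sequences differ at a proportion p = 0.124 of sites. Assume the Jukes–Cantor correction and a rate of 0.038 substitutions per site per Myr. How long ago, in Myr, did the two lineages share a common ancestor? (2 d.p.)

d = −(3/4) ln(1 − 4p/3) = −0.75 ln(1 − 0.165333) = −0.75 ln(0.834667)
  = −0.75 × (-0.180722) = 0.135542 substitutions/site.
Under a molecular clock d = 2μt, so t = d/(2μ) = 0.135542 / (2 × 0.038) = 1.78 Myr.

1.78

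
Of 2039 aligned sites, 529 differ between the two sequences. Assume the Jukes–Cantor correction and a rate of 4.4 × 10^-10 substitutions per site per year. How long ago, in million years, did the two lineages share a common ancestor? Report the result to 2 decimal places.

p = 529/2039 ≈ 0.259441.
d = −(3/4) ln(1 − 4p/3) = −0.75 ln(1 − 0.345921) = −0.75 ln(0.654079)
  = −0.75 × (-0.424527) = 0.318395 substitutions/site.
Under a molecular clock d = 2μt, so t = d/(2μ) = 0.318395 / (2 × 4.4 × 10^-10) = 361.81 million years.

361.81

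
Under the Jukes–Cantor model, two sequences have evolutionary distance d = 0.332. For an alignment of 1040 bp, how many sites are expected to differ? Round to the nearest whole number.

279

Invert JC69: p = (3/4)(1 − e^(−4d/3)) = 0.75 × (1 − e^(-0.442667)) = 0.75 × (1 − 0.642321) = 0.268259.
Expected differing sites = pL ≈ 0.268259 × 1040 = 278.98936 ≈ 279.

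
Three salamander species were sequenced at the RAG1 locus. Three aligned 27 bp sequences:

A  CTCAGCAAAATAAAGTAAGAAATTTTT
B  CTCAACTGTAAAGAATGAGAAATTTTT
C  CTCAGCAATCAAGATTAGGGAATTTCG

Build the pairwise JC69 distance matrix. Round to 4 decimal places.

A–B: 8/27 sites differ → p ≈ 0.296296, d = −0.75 ln(1 − 0.395061) = 0.376971 ≈ 0.3770.
A–C: 9/27 sites differ → p ≈ 0.333333, d = −0.75 ln(1 − 0.444444) = 0.440839 ≈ 0.4408.
B–C: 10/27 sites differ → p ≈ 0.37037, d = −0.75 ln(1 − 0.493827) = 0.510658 ≈ 0.5107.

d(A,B) = 0.3770, d(A,C) = 0.4408, d(B,C) = 0.5107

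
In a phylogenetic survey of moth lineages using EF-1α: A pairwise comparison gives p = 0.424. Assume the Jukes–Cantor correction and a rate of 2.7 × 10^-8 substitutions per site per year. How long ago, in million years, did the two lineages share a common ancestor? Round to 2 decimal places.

11.57

d = −(3/4) ln(1 − 4p/3) = −0.75 ln(1 − 0.565333) = −0.75 ln(0.434667)
  = −0.75 × (-0.833175) = 0.624881 substitutions/site.
Under a molecular clock d = 2μt, so t = d/(2μ) = 0.624881 / (2 × 2.7 × 10^-8) = 11.57 million years.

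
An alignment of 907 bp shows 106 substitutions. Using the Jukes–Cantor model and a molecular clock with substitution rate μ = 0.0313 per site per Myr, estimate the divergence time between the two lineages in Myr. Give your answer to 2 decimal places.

2.03

p = 106/907 ≈ 0.116869.
d = −(3/4) ln(1 − 4p/3) = −0.75 ln(1 − 0.155825) = −0.75 ln(0.844175)
  = −0.75 × (-0.169395) = 0.127046 substitutions/site.
Under a molecular clock d = 2μt, so t = d/(2μ) = 0.127046 / (2 × 0.0313) = 2.03 Myr.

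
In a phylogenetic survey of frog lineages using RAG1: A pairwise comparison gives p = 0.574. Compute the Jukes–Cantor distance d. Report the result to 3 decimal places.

1.087

d = −(3/4) ln(1 − 4p/3) = −0.75 ln(1 − 0.765333) = −0.75 ln(0.234667)
  = −0.75 × (-1.449588) = 1.087191 substitutions/site.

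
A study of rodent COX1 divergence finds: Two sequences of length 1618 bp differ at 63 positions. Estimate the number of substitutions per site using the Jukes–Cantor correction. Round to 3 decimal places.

p = 63/1618 ≈ 0.038937.
d = −(3/4) ln(1 − 4p/3) = −0.75 ln(1 − 0.051916) = −0.75 ln(0.948084)
  = −0.75 × (-0.053312) = 0.039984 substitutions/site.

0.040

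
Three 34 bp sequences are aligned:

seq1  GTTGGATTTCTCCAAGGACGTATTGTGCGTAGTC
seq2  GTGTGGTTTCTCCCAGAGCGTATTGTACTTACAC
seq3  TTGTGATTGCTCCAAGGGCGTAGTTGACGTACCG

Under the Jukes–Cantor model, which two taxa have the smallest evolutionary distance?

seq1 and seq2

seq1–seq2: 10/34 differ, p = 0.294, d = 0.373.
seq1–seq3: 12/34 differ, p = 0.353, d = 0.477.
seq2–seq3: 11/34 differ, p = 0.324, d = 0.423.
The smallest distance is between seq1 and seq2.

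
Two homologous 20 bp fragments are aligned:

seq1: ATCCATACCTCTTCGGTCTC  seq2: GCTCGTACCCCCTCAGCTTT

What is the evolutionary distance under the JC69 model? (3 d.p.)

0.824

The sequences differ at 10 of 20 sites (1, 2, 3, 5, 10, 12, 15, 17, 18, 20), so p = 10/20 = 0.5.
d = −(3/4) ln(1 − 4p/3) = −0.75 ln(1 − 0.666667) = −0.75 ln(0.333333)
  = −0.75 × (-1.098613) = 0.823960 substitutions/site.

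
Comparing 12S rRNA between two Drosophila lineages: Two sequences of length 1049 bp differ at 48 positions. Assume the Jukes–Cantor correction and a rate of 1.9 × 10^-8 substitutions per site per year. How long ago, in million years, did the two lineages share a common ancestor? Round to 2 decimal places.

1.24

p = 48/1049 ≈ 0.045758.
d = −(3/4) ln(1 − 4p/3) = −0.75 ln(1 − 0.061011) = −0.75 ln(0.938989)
  = −0.75 × (-0.062952) = 0.047214 substitutions/site.
Under a molecular clock d = 2μt, so t = d/(2μ) = 0.047214 / (2 × 1.9 × 10^-8) = 1.24 million years.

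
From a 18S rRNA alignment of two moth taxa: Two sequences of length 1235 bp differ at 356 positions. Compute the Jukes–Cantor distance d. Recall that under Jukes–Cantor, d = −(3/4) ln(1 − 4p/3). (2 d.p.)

0.36

p = 356/1235 ≈ 0.288259.
d = −(3/4) ln(1 − 4p/3) = −0.75 ln(1 − 0.384345) = −0.75 ln(0.615655)
  = −0.75 × (-0.485069) = 0.363802 substitutions/site.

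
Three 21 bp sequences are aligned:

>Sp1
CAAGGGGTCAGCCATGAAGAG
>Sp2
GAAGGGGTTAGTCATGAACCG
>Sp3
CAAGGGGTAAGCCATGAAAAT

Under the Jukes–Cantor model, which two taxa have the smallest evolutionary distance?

Sp1 and Sp3

Sp1–Sp2: 5/21 differ, p = 0.238, d = 0.286.
Sp1–Sp3: 3/21 differ, p = 0.143, d = 0.158.
Sp2–Sp3: 6/21 differ, p = 0.286, d = 0.360.
The smallest distance is between Sp1 and Sp3.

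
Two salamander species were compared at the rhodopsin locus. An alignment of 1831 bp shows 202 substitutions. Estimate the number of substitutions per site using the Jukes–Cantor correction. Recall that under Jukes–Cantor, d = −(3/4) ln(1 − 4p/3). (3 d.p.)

0.119

p = 202/1831 ≈ 0.110322.
d = −(3/4) ln(1 − 4p/3) = −0.75 ln(1 − 0.147096) = −0.75 ln(0.852904)
  = −0.75 × (-0.159108) = 0.119331 substitutions/site.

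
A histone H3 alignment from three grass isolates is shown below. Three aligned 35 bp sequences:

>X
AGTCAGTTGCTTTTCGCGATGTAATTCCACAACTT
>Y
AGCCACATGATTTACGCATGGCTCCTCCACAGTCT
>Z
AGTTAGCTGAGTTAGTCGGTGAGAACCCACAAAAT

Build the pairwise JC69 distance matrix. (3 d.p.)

X–Y: 15/35 sites differ → p ≈ 0.428571, d = −0.75 ln(1 − 0.571428) = 0.635472 ≈ 0.635.
X–Z: 14/35 sites differ → p = 0.4, d = −0.75 ln(1 − 0.533333) = 0.571605 ≈ 0.572.
Y–Z: 18/35 sites differ → p ≈ 0.514286, d = −0.75 ln(1 − 0.685715) = 0.868091 ≈ 0.868.

d(X,Y) = 0.635, d(X,Z) = 0.572, d(Y,Z) = 0.868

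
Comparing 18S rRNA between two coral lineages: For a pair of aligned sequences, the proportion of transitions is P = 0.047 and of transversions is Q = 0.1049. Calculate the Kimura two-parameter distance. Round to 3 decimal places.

0.170

Under the Kimura two-parameter model, d = −½ ln(1 − 2P − Q) − ¼ ln(1 − 2Q).
1 − 2P − Q = 0.8011, giving −½ ln(0.8011) = 0.110885.
1 − 2Q = 0.7902, giving −¼ ln(0.7902) = 0.058867.
d = 0.110885 + 0.058867 = 0.169752.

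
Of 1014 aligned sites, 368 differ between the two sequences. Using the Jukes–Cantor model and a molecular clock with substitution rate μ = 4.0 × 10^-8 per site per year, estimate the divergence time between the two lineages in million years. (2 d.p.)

6.20

p = 368/1014 ≈ 0.362919.
d = −(3/4) ln(1 − 4p/3) = −0.75 ln(1 − 0.483892) = −0.75 ln(0.516108)
  = −0.75 × (-0.661439) = 0.496079 substitutions/site.
Under a molecular clock d = 2μt, so t = d/(2μ) = 0.496079 / (2 × 4.0 × 10^-8) = 6.20 million years.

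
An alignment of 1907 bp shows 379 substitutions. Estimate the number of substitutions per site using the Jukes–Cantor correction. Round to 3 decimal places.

p = 379/1907 ≈ 0.198741.
d = −(3/4) ln(1 − 4p/3) = −0.75 ln(1 − 0.264988) = −0.75 ln(0.735012)
  = −0.75 × (-0.307868) = 0.230901 substitutions/site.

0.231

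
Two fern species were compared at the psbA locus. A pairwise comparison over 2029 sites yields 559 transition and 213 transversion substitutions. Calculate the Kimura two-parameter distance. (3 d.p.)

P = 559/2029 ≈ 0.275505 and Q = 213/2029 ≈ 0.104978.
Under the Kimura two-parameter model, d = −½ ln(1 − 2P − Q) − ¼ ln(1 − 2Q).
1 − 2P − Q = 0.344012, giving −½ ln(0.344012) = 0.533539.
1 − 2Q = 0.790044, giving −¼ ln(0.790044) = 0.058917.
d = 0.533539 + 0.058917 = 0.592456.

0.592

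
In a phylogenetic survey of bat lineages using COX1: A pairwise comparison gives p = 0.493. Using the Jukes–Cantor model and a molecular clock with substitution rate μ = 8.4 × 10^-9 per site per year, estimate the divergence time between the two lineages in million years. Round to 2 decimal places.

47.81

d = −(3/4) ln(1 − 4p/3) = −0.75 ln(1 − 0.657333) = −0.75 ln(0.342667)
  = −0.75 × (-1.070996) = 0.803247 substitutions/site.
Under a molecular clock d = 2μt, so t = d/(2μ) = 0.803247 / (2 × 8.4 × 10^-9) = 47.81 million years.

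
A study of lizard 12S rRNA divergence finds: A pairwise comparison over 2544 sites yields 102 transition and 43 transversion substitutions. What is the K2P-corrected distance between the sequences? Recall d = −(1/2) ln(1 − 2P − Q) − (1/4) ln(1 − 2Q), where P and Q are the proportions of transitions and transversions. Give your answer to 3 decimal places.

P = 102/2544 ≈ 0.040094 and Q = 43/2544 ≈ 0.016903.
Under the Kimura two-parameter model, d = −½ ln(1 − 2P − Q) − ¼ ln(1 − 2Q).
1 − 2P − Q = 0.902909, giving −½ ln(0.902909) = 0.051067.
1 − 2Q = 0.966194, giving −¼ ln(0.966194) = 0.008598.
d = 0.051067 + 0.008598 = 0.059665.

0.060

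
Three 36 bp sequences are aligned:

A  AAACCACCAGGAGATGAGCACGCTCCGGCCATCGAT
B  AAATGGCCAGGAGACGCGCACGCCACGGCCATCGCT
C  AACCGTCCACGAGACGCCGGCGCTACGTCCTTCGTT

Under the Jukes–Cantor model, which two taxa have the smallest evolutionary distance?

A and B

A–B: 8/36 differ, p = 0.222, d = 0.264.
A–C: 13/36 differ, p = 0.361, d = 0.493.
B–C: 11/36 differ, p = 0.306, d = 0.392.
The smallest distance is between A and B.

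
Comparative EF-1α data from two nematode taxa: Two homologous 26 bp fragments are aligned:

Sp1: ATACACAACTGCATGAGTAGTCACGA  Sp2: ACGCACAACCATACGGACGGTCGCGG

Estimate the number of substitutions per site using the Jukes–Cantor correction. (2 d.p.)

0.72

The sequences differ at 12 of 26 sites, so p = 12/26 ≈ 0.461538.
d = −(3/4) ln(1 − 4p/3) = −0.75 ln(1 − 0.615384) = −0.75 ln(0.384616)
  = −0.75 × (-0.955510) = 0.716633 substitutions/site.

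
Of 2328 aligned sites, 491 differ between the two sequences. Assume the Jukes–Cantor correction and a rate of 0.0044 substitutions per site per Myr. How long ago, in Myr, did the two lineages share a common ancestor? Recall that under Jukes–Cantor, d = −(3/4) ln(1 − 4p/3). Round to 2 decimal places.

p = 491/2328 ≈ 0.210911.
d = −(3/4) ln(1 − 4p/3) = −0.75 ln(1 − 0.281215) = −0.75 ln(0.718785)
  = −0.75 × (-0.330193) = 0.247645 substitutions/site.
Under a molecular clock d = 2μt, so t = d/(2μ) = 0.247645 / (2 × 0.0044) = 28.14 Myr.

28.14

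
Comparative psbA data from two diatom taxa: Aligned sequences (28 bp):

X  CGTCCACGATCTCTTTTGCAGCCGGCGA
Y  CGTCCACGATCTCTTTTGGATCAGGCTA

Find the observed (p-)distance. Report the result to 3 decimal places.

The sequences differ at 4 of 28 positions (sites 19, 21, 23, 27).
p = 4/28 = 0.142857… ≈ 0.143 (to 3 d.p.).

0.143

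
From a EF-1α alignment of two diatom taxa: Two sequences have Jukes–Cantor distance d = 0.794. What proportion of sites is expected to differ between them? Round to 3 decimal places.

0.490

p = (3/4)(1 − e^(−4d/3)) = 0.75 × (1 − e^(-1.058667)) = 0.75 × (1 − 0.346918) = 0.489812.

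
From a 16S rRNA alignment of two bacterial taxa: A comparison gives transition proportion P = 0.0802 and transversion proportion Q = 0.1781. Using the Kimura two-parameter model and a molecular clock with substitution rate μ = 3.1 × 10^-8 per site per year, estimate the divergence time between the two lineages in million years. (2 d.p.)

Under the Kimura two-parameter model, d = −½ ln(1 − 2P − Q) − ¼ ln(1 − 2Q).
1 − 2P − Q = 0.6615, giving −½ ln(0.6615) = 0.206623.
1 − 2Q = 0.6438, giving −¼ ln(0.6438) = 0.110092.
d = 0.206623 + 0.110092 = 0.316715.
Under a molecular clock d = 2μt, so t = d/(2μ) = 0.316715 / (2 × 3.1 × 10^-8) = 5.11 million years.

5.11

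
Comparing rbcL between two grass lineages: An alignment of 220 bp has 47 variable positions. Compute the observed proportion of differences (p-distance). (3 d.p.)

p = 47/220 = 0.213636… ≈ 0.214 (to 3 d.p.).

0.214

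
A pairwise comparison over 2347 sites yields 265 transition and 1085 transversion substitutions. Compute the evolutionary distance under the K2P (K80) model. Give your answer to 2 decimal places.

P = 265/2347 ≈ 0.11291 and Q = 1085/2347 ≈ 0.462292.
Under the Kimura two-parameter model, d = −½ ln(1 − 2P − Q) − ¼ ln(1 − 2Q).
1 − 2P − Q = 0.311888, giving −½ ln(0.311888) = 0.582556.
1 − 2Q = 0.075416, giving −¼ ln(0.075416) = 0.646184.
d = 0.582556 + 0.646184 = 1.228740.

1.23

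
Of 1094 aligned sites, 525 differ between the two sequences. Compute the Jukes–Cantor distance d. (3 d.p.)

p = 525/1094 ≈ 0.47989.
d = −(3/4) ln(1 − 4p/3) = −0.75 ln(1 − 0.639853) = −0.75 ln(0.360147)
  = −0.75 × (-1.021243) = 0.765932 substitutions/site.

0.766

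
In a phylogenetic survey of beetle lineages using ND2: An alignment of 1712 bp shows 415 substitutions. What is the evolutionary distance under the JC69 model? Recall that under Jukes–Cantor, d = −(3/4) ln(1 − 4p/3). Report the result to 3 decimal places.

p = 415/1712 ≈ 0.242407.
d = −(3/4) ln(1 − 4p/3) = −0.75 ln(1 − 0.323209) = −0.75 ln(0.676791)
  = −0.75 × (-0.390393) = 0.292795 substitutions/site.

0.293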